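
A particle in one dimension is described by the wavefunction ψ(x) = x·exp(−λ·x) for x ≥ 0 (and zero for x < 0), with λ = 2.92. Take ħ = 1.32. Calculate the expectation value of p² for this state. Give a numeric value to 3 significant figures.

p² ψ = −ħ² d²ψ/dx²; ⟨p²⟩ = −ħ² ∫ ψ*·ψ'' dx / ∫|ψ|² dx.
Differentiate x·exp(−λ·x) with the product rule; every integrand then reduces to terms xʲ·e^(−2λx) on [0, ∞), with ∫₀^∞ xʲ·e^(−2λx) dx = j!/(2λ)^(j+1).
State is unnormalized: ∫|ψ|² dx = 0.010041, and ∫ψ*·(−ħ² ψ'') dx = 0.14918, so ⟨p²⟩ = 0.14918 / 0.010041.
⟨p²⟩ = 14.856.

14.9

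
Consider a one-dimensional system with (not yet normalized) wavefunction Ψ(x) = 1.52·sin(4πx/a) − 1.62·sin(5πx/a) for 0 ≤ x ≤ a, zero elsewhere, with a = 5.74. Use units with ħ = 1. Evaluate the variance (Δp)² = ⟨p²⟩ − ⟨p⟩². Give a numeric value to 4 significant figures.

6.227

Compute ⟨p⟩ and ⟨p²⟩ separately; (Δp)² = ⟨p²⟩ − ⟨p⟩².
d²/dx² sin(jπx/a) = −(jπ/a)²·sin(jπx/a); on 0 ≤ x ≤ a, ∫sin²(jπx/a) dx = a/2 and ∫sin(jπx/a)·sin(lπx/a) dx = 0 for j ≠ l, so only diagonal terms survive in ∫|Ψ|² and ∫Ψ·Ψ″; ∫Ψ·Ψ′ dx = [Ψ²/2] between the walls = 0.
Normalization: ∫|Ψ|² dx = 14.163.
⟨p⟩ = 0.0000 and ⟨p²⟩ = 6.2266.
(Δp)² = 6.2266 − (0.0000)² = 6.2266.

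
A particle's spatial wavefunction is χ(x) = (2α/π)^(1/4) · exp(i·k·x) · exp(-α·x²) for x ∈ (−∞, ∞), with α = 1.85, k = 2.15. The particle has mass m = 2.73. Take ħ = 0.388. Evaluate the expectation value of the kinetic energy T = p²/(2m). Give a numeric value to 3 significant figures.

0.178

T = −(ħ²/2m) d²/dx², so ⟨T⟩ = −(ħ²/2m) ∫ χ*·χ'' dx; with m = 2.73.
Gaussian moments: ∫x^(2j)·e^(−2αx²) dx = (2j−1)!!/(4α)^j · √(π/(2α)), odd powers integrate to 0; here √(π/(2α)) = 0.92145. Derivatives: χ′ = (ik − 2αx)·χ, χ″ = ((ik − 2αx)² − 2α)·χ; the odd-in-x pieces drop out.
⟨T⟩ = 0.17846.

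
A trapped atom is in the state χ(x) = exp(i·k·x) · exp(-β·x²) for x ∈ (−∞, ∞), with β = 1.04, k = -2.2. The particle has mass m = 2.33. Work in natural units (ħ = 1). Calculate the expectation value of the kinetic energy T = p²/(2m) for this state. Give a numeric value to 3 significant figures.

T = −(ħ²/2m) d²/dx², so ⟨T⟩ = −(ħ²/2m) ∫ χ*·χ'' dx / ∫|χ|² dx; with m = 2.33.
Gaussian moments: ∫x^(2j)·e^(−2βx²) dx = (2j−1)!!/(4β)^j · √(π/(2β)), odd powers integrate to 0; here √(π/(2β)) = 1.2290. Derivatives: χ′ = (ik − 2βx)·χ, χ″ = ((ik − 2βx)² − 2β)·χ; the odd-in-x pieces drop out.
State is unnormalized: ∫|χ|² dx = 1.2290, and ∫χ*·(−ħ²/2m · χ'') dx = 1.5507, so ⟨T⟩ = 1.5507 / 1.2290.
⟨T⟩ = 1.2618.

1.26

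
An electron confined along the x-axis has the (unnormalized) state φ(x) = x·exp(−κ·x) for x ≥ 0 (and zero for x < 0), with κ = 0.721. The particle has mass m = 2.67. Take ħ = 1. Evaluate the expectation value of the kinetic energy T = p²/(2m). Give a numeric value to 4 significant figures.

0.09735

T = −(ħ²/2m) d²/dx², so ⟨T⟩ = −(ħ²/2m) ∫ φ*·φ'' dx / ∫|φ|² dx; with m = 2.67.
Differentiate x·exp(−κ·x) with the product rule; every integrand then reduces to terms xʲ·e^(−2κx) on [0, ∞), with ∫₀^∞ xʲ·e^(−2κx) dx = j!/(2κ)^(j+1).
State is unnormalized: ∫|φ|² dx = 0.66701, and ∫φ*·(−ħ²/2m · φ'') dx = 0.064933, so ⟨T⟩ = 0.064933 / 0.66701.
⟨T⟩ = 0.097349.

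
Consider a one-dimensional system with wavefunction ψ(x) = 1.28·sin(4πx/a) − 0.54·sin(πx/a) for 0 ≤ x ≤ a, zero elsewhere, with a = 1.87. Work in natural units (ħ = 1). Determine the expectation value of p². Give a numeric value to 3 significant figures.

p² ψ = −ħ² d²ψ/dx²; ⟨p²⟩ = −ħ² ∫ ψ*·ψ'' dx / ∫|ψ|² dx.
d²/dx² sin(jπx/a) = −(jπ/a)²·sin(jπx/a); on 0 ≤ x ≤ a, ∫sin²(jπx/a) dx = a/2 and ∫sin(jπx/a)·sin(lπx/a) dx = 0 for j ≠ l, so only diagonal terms survive in ∫|ψ|² and ∫ψ·ψ″; ∫ψ·ψ′ dx = [ψ²/2] between the walls = 0.
State is unnormalized: ∫|ψ|² dx = 1.8046, and ∫ψ*·(−ħ² ψ'') dx = 69.948, so ⟨p²⟩ = 69.948 / 1.8046.
⟨p²⟩ = 38.762.

38.8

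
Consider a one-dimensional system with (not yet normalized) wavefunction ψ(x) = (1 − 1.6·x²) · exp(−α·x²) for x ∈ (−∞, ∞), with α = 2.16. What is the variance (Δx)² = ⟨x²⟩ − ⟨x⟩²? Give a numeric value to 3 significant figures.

0.0637

Compute ⟨x⟩ and ⟨x²⟩ separately, then (Δx)² = ⟨x²⟩ − ⟨x⟩².
Expand each integrand as polynomial × e^(−2αx²) and use ∫x^(2j)·e^(−2αx²) dx = (2j−1)!!/(4α)^j · √(π/(2α)), odd powers → 0; here √(π/(2α)) = 0.85277.
Normalization: ∫|ψ|² dx = 0.62466.
⟨x⟩ = 0.0000 and ⟨x²⟩ = 0.063722.
(Δx)² = 0.063722 − (0.0000)² = 0.063722.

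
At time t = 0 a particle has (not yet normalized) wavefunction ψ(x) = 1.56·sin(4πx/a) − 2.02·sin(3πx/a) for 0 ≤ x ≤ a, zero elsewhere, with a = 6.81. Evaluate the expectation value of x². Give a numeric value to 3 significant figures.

⟨x²⟩ = ∫ x²·|ψ|² dx / ∫|ψ|² dx (integrals over the domain).
On 0 ≤ x ≤ a (j ≠ l): ∫sin²(jπx/a) dx = a/2, ∫sin(jπx/a)·sin(lπx/a) dx = 0; diagonal moments ∫x·sin²(jπx/a) dx = a²/4, ∫x²·sin²(jπx/a) dx = a³·(1/6 − 1/(4j²π²)); cross terms ∫x·sin(jπx/a)·sin(lπx/a) dx = 0 for j + l even and −4jla²/(π²(j² − l²)²) for j + l odd, ∫x²·sin(jπx/a)·sin(lπx/a) dx = (−1)^(j+l)·4jla³/(π²(j² − l²)²); higher powers the same way via product-to-sum and parts.
State is unnormalized: ∫|ψ|² dx = 22.180, and ∫ψ*·x²·ψ dx = 535.59, so ⟨x²⟩ = 535.59 / 22.180.
⟨x²⟩ = 24.147.

24.1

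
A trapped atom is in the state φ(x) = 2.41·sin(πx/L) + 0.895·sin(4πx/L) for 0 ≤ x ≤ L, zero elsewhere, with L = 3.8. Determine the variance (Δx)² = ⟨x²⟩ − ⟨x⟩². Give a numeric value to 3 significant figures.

Compute ⟨x⟩ and ⟨x²⟩ separately, then (Δx)² = ⟨x²⟩ − ⟨x⟩².
On 0 ≤ x ≤ L (j ≠ l): ∫sin²(jπx/L) dx = L/2, ∫sin(jπx/L)·sin(lπx/L) dx = 0; diagonal moments ∫x·sin²(jπx/L) dx = L²/4, ∫x²·sin²(jπx/L) dx = L³·(1/6 − 1/(4j²π²)); cross terms ∫x·sin(jπx/L)·sin(lπx/L) dx = 0 for j + l even and −4jlL²/(π²(j² − l²)²) for j + l odd, ∫x²·sin(jπx/L)·sin(lπx/L) dx = (−1)^(j+l)·4jlL³/(π²(j² − l²)²); higher powers the same way via product-to-sum and parts.
Normalization: ∫|φ|² dx = 12.557.
⟨x⟩ = 1.8643 and ⟨x²⟩ = 4.0291.
(Δx)² = 4.0291 − (1.8643)² = 0.55364.

0.554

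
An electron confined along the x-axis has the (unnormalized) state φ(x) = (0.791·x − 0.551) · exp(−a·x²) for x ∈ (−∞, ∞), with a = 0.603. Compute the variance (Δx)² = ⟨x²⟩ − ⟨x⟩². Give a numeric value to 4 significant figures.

0.3846

Compute ⟨x⟩ and ⟨x²⟩ separately, then (Δx)² = ⟨x²⟩ − ⟨x⟩².
Expand each integrand as polynomial × e^(−2ax²) and use ∫x^(2j)·e^(−2ax²) dx = (2j−1)!!/(4a)^j · √(π/(2a)), odd powers → 0; here √(π/(2a)) = 1.6140.
Normalization: ∫|φ|² dx = 0.90868.
⟨x⟩ = -0.64190 and ⟨x²⟩ = 0.79664.
(Δx)² = 0.79664 − (-0.64190)² = 0.38460.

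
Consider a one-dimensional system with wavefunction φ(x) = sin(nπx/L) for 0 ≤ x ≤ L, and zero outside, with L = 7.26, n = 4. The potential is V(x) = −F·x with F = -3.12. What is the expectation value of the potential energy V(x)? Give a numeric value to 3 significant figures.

11.3

⟨V⟩ = ∫ V(x)·|φ|² dx / ∫|φ|² dx.
With sin²θ = (1 − cos2θ)/2 on 0 ≤ x ≤ L: ∫sin²(nπx/L) dx = L/2, ∫x·sin²(nπx/L) dx = L²/4, ∫x²·sin²(nπx/L) dx = L³·(1/6 − 1/(4n²π²)); higher powers xᵏ the same way, integrating xᵏ·cos(2nπx/L) by parts.
State is unnormalized: ∫|φ|² dx = 3.6300, and ∫φ*·V(x)·φ dx = 41.112, so ⟨V⟩ = 41.112 / 3.6300.
⟨V⟩ = 11.326.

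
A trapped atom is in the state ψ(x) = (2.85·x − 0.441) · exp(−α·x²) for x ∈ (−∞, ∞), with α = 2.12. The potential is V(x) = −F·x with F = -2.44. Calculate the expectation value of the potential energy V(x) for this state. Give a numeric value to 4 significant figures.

-0.6277

⟨V⟩ = ∫ V(x)·|ψ|² dx / ∫|ψ|² dx.
Expand each integrand as polynomial × e^(−2αx²) and use ∫x^(2j)·e^(−2αx²) dx = (2j−1)!!/(4α)^j · √(π/(2α)), odd powers → 0; here √(π/(2α)) = 0.86078.
State is unnormalized: ∫|ψ|² dx = 0.99190, and ∫ψ*·V(x)·ψ dx = -0.62259, so ⟨V⟩ = -0.62259 / 0.99190.
⟨V⟩ = -0.62767.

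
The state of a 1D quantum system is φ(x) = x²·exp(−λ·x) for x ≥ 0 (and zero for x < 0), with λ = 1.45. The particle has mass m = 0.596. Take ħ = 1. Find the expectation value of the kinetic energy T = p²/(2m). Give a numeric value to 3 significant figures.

0.588

T = −(ħ²/2m) d²/dx², so ⟨T⟩ = −(ħ²/2m) ∫ φ*·φ'' dx / ∫|φ|² dx; with m = 0.596.
Differentiate x²·exp(−λ·x) with the product rule; every integrand then reduces to terms xʲ·e^(−2λx) on [0, ∞), with ∫₀^∞ xʲ·e^(−2λx) dx = j!/(2λ)^(j+1).
State is unnormalized: ∫|φ|² dx = 0.11701, and ∫φ*·(−ħ²/2m · φ'') dx = 0.068795, so ⟨T⟩ = 0.068795 / 0.11701.
⟨T⟩ = 0.58795.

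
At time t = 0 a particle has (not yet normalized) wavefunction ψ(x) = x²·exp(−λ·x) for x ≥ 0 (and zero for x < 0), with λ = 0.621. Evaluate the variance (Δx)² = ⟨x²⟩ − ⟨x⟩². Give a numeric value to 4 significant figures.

Compute ⟨x⟩ and ⟨x²⟩ separately, then (Δx)² = ⟨x²⟩ − ⟨x⟩².
Every integrand reduces to terms xʲ·e^(−2λx) on [0, ∞); use ∫₀^∞ xʲ·e^(−2λx) dx = j!/(2λ)^(j+1).
Normalization: ∫|ψ|² dx = 8.1209.
⟨x⟩ = 4.0258 and ⟨x²⟩ = 19.448.
(Δx)² = 19.448 − (4.0258)² = 3.2414.

3.241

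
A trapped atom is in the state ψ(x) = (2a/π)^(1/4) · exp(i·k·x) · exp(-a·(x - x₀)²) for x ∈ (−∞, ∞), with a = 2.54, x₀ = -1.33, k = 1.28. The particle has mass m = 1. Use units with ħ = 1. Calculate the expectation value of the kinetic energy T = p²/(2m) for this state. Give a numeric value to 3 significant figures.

2.09

T = −(ħ²/2m) d²/dx², so ⟨T⟩ = −(ħ²/2m) ∫ ψ*·ψ'' dx; with m = 1.
Gaussian moments (u = x − x₀): ∫u^(2j)·e^(−2au²) du = (2j−1)!!/(4a)^j · √(π/(2a)), odd powers integrate to 0; here √(π/(2a)) = 0.78640. Derivatives: ψ′ = (ik − 2au)·ψ, ψ″ = ((ik − 2au)² − 2a)·ψ; the odd-in-u pieces drop out.
⟨T⟩ = 2.0892.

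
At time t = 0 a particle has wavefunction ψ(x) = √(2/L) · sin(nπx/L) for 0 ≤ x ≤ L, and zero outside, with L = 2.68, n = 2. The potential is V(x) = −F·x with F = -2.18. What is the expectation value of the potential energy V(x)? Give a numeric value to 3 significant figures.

2.92

⟨V⟩ = ∫ V(x)·|ψ|² dx.
With sin²θ = (1 − cos2θ)/2 on 0 ≤ x ≤ L: ∫sin²(nπx/L) dx = L/2, ∫x·sin²(nπx/L) dx = L²/4, ∫x²·sin²(nπx/L) dx = L³·(1/6 − 1/(4n²π²)); higher powers xᵏ the same way, integrating xᵏ·cos(2nπx/L) by parts.
⟨V⟩ = 2.9212.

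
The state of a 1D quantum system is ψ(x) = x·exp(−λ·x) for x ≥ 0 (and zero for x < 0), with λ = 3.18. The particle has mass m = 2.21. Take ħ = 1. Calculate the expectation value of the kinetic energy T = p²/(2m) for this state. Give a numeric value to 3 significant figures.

2.29

T = −(ħ²/2m) d²/dx², so ⟨T⟩ = −(ħ²/2m) ∫ ψ*·ψ'' dx / ∫|ψ|² dx; with m = 2.21.
Differentiate x·exp(−λ·x) with the product rule; every integrand then reduces to terms xʲ·e^(−2λx) on [0, ∞), with ∫₀^∞ xʲ·e^(−2λx) dx = j!/(2λ)^(j+1).
State is unnormalized: ∫|ψ|² dx = 0.0077743, and ∫ψ*·(−ħ²/2m · ψ'') dx = 0.017787, so ⟨T⟩ = 0.017787 / 0.0077743.
⟨T⟩ = 2.2879.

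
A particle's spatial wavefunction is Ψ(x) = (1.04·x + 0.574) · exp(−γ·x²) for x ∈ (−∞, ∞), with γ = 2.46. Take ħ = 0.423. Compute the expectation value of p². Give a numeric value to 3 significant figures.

p² Ψ = −ħ² d²Ψ/dx²; ⟨p²⟩ = −ħ² ∫ Ψ*·Ψ'' dx / ∫|Ψ|² dx.
Expand each integrand as polynomial × e^(−2γx²) and use ∫x^(2j)·e^(−2γx²) dx = (2j−1)!!/(4γ)^j · √(π/(2γ)), odd powers → 0; here √(π/(2γ)) = 0.79908. Differentiate with the product rule, d/dx e^(−γx²) = −2γx·e^(−γx²).
State is unnormalized: ∫|Ψ|² dx = 0.35111, and ∫Ψ*·(−ħ² Ψ'') dx = 0.23187, so ⟨p²⟩ = 0.23187 / 0.35111.
⟨p²⟩ = 0.66039.

0.660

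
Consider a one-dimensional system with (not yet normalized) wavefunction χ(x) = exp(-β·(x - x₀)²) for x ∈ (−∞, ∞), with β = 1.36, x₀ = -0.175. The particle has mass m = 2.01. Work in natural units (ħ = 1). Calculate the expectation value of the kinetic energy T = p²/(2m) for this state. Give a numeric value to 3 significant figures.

0.338

T = −(ħ²/2m) d²/dx², so ⟨T⟩ = −(ħ²/2m) ∫ χ*·χ'' dx / ∫|χ|² dx; with m = 2.01.
Gaussian moments (u = x − x₀): ∫u^(2j)·e^(−2βu²) du = (2j−1)!!/(4β)^j · √(π/(2β)), odd powers integrate to 0; here √(π/(2β)) = 1.0747. Derivatives: d/dx e^(−βu²) = −2βu·e^(−βu²), d²/dx² e^(−βu²) = (4β²u² − 2β)·e^(−βu²).
State is unnormalized: ∫|χ|² dx = 1.0747, and ∫χ*·(−ħ²/2m · χ'') dx = 0.36358, so ⟨T⟩ = 0.36358 / 1.0747.
⟨T⟩ = 0.33831.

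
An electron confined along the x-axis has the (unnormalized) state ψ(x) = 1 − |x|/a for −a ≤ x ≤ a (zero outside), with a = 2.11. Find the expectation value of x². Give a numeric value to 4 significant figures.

⟨x²⟩ = ∫ x²·|ψ|² dx / ∫|ψ|² dx (integrals over the domain).
ψ is even, so ∫ over [−a, a] = 2∫₀ᵃ with ψ = 1 − x/a there: ∫₀ᵃ (1 − x/a)² dx = a/3, ∫₀ᵃ x²(1 − x/a)² dx = a³/30, ∫₀ᵃ x⁴(1 − x/a)² dx = a⁵/105.
State is unnormalized: ∫|ψ|² dx = 1.4067, and ∫ψ*·x²·ψ dx = 0.62626, so ⟨x²⟩ = 0.62626 / 1.4067.
⟨x²⟩ = 0.44521.

0.4452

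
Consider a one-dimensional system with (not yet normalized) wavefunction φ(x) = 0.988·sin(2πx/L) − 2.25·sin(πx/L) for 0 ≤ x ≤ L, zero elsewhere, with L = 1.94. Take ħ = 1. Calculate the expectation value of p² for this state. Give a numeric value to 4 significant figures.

3.894

p² φ = −ħ² d²φ/dx²; ⟨p²⟩ = −ħ² ∫ φ*·φ'' dx / ∫|φ|² dx.
d²/dx² sin(jπx/L) = −(jπ/L)²·sin(jπx/L); on 0 ≤ x ≤ L, ∫sin²(jπx/L) dx = L/2 and ∫sin(jπx/L)·sin(lπx/L) dx = 0 for j ≠ l, so only diagonal terms survive in ∫|φ|² and ∫φ·φ″; ∫φ·φ′ dx = [φ²/2] between the walls = 0.
State is unnormalized: ∫|φ|² dx = 5.8575, and ∫φ*·(−ħ² φ'') dx = 22.810, so ⟨p²⟩ = 22.810 / 5.8575.
⟨p²⟩ = 3.8941.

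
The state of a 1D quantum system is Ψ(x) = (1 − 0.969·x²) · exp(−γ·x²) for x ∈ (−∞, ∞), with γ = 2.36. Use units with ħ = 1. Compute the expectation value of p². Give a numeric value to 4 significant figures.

p² Ψ = −ħ² d²Ψ/dx²; ⟨p²⟩ = −ħ² ∫ Ψ*·Ψ'' dx / ∫|Ψ|² dx.
Expand each integrand as polynomial × e^(−2γx²) and use ∫x^(2j)·e^(−2γx²) dx = (2j−1)!!/(4γ)^j · √(π/(2γ)), odd powers → 0; here √(π/(2γ)) = 0.81584. Differentiate with the product rule, d/dx e^(−γx²) = −2γx·e^(−γx²).
State is unnormalized: ∫|Ψ|² dx = 0.67414, and ∫Ψ*·(−ħ² Ψ'') dx = 2.4627, so ⟨p²⟩ = 2.4627 / 0.67414.
⟨p²⟩ = 3.6531.

3.653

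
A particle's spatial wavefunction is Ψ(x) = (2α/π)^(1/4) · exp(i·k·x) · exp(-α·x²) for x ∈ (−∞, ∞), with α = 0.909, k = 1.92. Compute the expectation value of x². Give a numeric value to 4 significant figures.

0.2750

⟨x²⟩ = ∫ x²·|Ψ|² dx (integrals over the domain).
Gaussian moments: ∫x^(2j)·e^(−2αx²) dx = (2j−1)!!/(4α)^j · √(π/(2α)), odd powers integrate to 0; here √(π/(2α)) = 1.3146.
⟨x²⟩ = 0.27503.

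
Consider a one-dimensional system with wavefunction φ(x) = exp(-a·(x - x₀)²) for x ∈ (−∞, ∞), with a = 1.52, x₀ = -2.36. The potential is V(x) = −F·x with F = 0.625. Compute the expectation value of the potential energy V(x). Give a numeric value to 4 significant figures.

1.475

⟨V⟩ = ∫ V(x)·|φ|² dx / ∫|φ|² dx.
Gaussian moments (u = x − x₀): ∫u^(2j)·e^(−2au²) du = (2j−1)!!/(4a)^j · √(π/(2a)), odd powers integrate to 0; here √(π/(2a)) = 1.0166.
State is unnormalized: ∫|φ|² dx = 1.0166, and ∫φ*·V(x)·φ dx = 1.4994, so ⟨V⟩ = 1.4994 / 1.0166.
⟨V⟩ = 1.4750.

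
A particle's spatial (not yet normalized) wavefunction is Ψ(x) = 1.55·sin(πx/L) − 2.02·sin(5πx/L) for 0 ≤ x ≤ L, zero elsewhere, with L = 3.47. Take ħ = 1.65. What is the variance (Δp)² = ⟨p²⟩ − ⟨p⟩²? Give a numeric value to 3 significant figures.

35.9

Compute ⟨p⟩ and ⟨p²⟩ separately; (Δp)² = ⟨p²⟩ − ⟨p⟩².
d²/dx² sin(jπx/L) = −(jπ/L)²·sin(jπx/L); on 0 ≤ x ≤ L, ∫sin²(jπx/L) dx = L/2 and ∫sin(jπx/L)·sin(lπx/L) dx = 0 for j ≠ l, so only diagonal terms survive in ∫|Ψ|² and ∫Ψ·Ψ″; ∫Ψ·Ψ′ dx = [Ψ²/2] between the walls = 0.
Normalization: ∫|Ψ|² dx = 11.248.
⟨p⟩ = 0.0000 and ⟨p²⟩ = 35.941.
(Δp)² = 35.941 − (0.0000)² = 35.941.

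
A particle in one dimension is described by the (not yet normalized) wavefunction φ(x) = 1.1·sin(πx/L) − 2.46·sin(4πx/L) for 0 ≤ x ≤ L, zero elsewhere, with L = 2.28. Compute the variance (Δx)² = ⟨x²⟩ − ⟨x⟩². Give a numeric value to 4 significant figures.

0.3750

Compute ⟨x⟩ and ⟨x²⟩ separately, then (Δx)² = ⟨x²⟩ − ⟨x⟩².
On 0 ≤ x ≤ L (j ≠ l): ∫sin²(jπx/L) dx = L/2, ∫sin(jπx/L)·sin(lπx/L) dx = 0; diagonal moments ∫x·sin²(jπx/L) dx = L²/4, ∫x²·sin²(jπx/L) dx = L³·(1/6 − 1/(4j²π²)); cross terms ∫x·sin(jπx/L)·sin(lπx/L) dx = 0 for j + l even and −4jlL²/(π²(j² − l²)²) for j + l odd, ∫x²·sin(jπx/L)·sin(lπx/L) dx = (−1)^(j+l)·4jlL³/(π²(j² − l²)²); higher powers the same way via product-to-sum and parts.
Normalization: ∫|φ|² dx = 8.2782.
⟨x⟩ = 1.1645 and ⟨x²⟩ = 1.7310.
(Δx)² = 1.7310 − (1.1645)² = 0.37500.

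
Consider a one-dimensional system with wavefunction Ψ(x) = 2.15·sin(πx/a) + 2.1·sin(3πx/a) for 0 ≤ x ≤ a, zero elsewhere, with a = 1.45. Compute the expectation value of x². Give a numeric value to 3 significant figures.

0.720

⟨x²⟩ = ∫ x²·|Ψ|² dx / ∫|Ψ|² dx (integrals over the domain).
On 0 ≤ x ≤ a (j ≠ l): ∫sin²(jπx/a) dx = a/2, ∫sin(jπx/a)·sin(lπx/a) dx = 0; diagonal moments ∫x·sin²(jπx/a) dx = a²/4, ∫x²·sin²(jπx/a) dx = a³·(1/6 − 1/(4j²π²)); cross terms ∫x·sin(jπx/a)·sin(lπx/a) dx = 0 for j + l even and −4jla²/(π²(j² − l²)²) for j + l odd, ∫x²·sin(jπx/a)·sin(lπx/a) dx = (−1)^(j+l)·4jla³/(π²(j² − l²)²); higher powers the same way via product-to-sum and parts.
State is unnormalized: ∫|Ψ|² dx = 6.5486, and ∫Ψ*·x²·Ψ dx = 4.7176, so ⟨x²⟩ = 4.7176 / 6.5486.
⟨x²⟩ = 0.72041.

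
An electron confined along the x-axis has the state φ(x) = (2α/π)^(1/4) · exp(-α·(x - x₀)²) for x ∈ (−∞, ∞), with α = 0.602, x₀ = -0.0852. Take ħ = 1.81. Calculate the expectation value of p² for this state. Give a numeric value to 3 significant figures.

1.97

p² φ = −ħ² d²φ/dx²; ⟨p²⟩ = −ħ² ∫ φ*·φ'' dx.
Gaussian moments (u = x − x₀): ∫u^(2j)·e^(−2αu²) du = (2j−1)!!/(4α)^j · √(π/(2α)), odd powers integrate to 0; here √(π/(2α)) = 1.6153. Derivatives: d/dx e^(−αu²) = −2αu·e^(−αu²), d²/dx² e^(−αu²) = (4α²u² − 2α)·e^(−αu²).
⟨p²⟩ = 1.9722.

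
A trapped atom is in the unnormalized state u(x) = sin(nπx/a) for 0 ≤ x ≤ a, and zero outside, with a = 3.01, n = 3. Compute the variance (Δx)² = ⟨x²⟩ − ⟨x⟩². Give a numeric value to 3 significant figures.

0.704

Compute ⟨x⟩ and ⟨x²⟩ separately, then (Δx)² = ⟨x²⟩ − ⟨x⟩².
With sin²θ = (1 − cos2θ)/2 on 0 ≤ x ≤ a: ∫sin²(nπx/a) dx = a/2, ∫x·sin²(nπx/a) dx = a²/4, ∫x²·sin²(nπx/a) dx = a³·(1/6 − 1/(4n²π²)); higher powers xᵏ the same way, integrating xᵏ·cos(2nπx/a) by parts.
Normalization: ∫|u|² dx = 1.5050.
⟨x⟩ = 1.5050 and ⟨x²⟩ = 2.9690.
(Δx)² = 2.9690 − (1.5050)² = 0.70401.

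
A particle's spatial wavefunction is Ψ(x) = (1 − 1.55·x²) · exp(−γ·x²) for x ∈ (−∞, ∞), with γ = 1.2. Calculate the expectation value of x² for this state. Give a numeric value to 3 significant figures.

⟨x²⟩ = ∫ x²·|Ψ|² dx / ∫|Ψ|² dx (integrals over the domain).
Expand each integrand as polynomial × e^(−2γx²) and use ∫x^(2j)·e^(−2γx²) dx = (2j−1)!!/(4γ)^j · √(π/(2γ)), odd powers → 0; here √(π/(2γ)) = 1.1441.
State is unnormalized: ∫|Ψ|² dx = 0.76312, and ∫Ψ*·x²·Ψ dx = 0.14936, so ⟨x²⟩ = 0.14936 / 0.76312.
⟨x²⟩ = 0.19573.

0.196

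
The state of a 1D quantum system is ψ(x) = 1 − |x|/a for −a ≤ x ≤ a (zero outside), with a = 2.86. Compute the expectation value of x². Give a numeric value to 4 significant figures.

0.8180

⟨x²⟩ = ∫ x²·|ψ|² dx / ∫|ψ|² dx (integrals over the domain).
ψ is even, so ∫ over [−a, a] = 2∫₀ᵃ with ψ = 1 − x/a there: ∫₀ᵃ (1 − x/a)² dx = a/3, ∫₀ᵃ x²(1 − x/a)² dx = a³/30, ∫₀ᵃ x⁴(1 − x/a)² dx = a⁵/105.
State is unnormalized: ∫|ψ|² dx = 1.9067, and ∫ψ*·x²·ψ dx = 1.5596, so ⟨x²⟩ = 1.5596 / 1.9067.
⟨x²⟩ = 0.81796.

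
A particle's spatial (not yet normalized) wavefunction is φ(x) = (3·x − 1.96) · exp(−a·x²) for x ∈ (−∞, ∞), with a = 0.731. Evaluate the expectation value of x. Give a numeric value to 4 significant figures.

-0.5812

⟨x⟩ = ∫ x·|φ|² dx / ∫|φ|² dx (integrals over the domain).
Expand each integrand as polynomial × e^(−2ax²) and use ∫x^(2j)·e^(−2ax²) dx = (2j−1)!!/(4a)^j · √(π/(2a)), odd powers → 0; here √(π/(2a)) = 1.4659.
State is unnormalized: ∫|φ|² dx = 10.143, and ∫φ*·x·φ dx = -5.8956, so ⟨x⟩ = -5.8956 / 10.143.
⟨x⟩ = -0.58123.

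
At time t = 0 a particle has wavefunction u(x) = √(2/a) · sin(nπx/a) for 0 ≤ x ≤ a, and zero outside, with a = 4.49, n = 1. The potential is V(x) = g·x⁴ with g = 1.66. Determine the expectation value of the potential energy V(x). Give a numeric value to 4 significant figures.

76.97

⟨V⟩ = ∫ V(x)·|u|² dx.
With sin²θ = (1 − cos2θ)/2 on 0 ≤ x ≤ a: ∫sin²(nπx/a) dx = a/2, ∫x·sin²(nπx/a) dx = a²/4, ∫x²·sin²(nπx/a) dx = a³·(1/6 − 1/(4n²π²)); higher powers xᵏ the same way, integrating xᵏ·cos(2nπx/a) by parts.
⟨V⟩ = 76.965.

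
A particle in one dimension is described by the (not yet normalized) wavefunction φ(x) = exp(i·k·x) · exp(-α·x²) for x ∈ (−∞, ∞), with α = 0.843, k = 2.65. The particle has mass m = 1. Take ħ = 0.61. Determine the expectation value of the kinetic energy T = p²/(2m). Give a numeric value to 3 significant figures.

T = −(ħ²/2m) d²/dx², so ⟨T⟩ = −(ħ²/2m) ∫ φ*·φ'' dx / ∫|φ|² dx; with m = 1.
Gaussian moments: ∫x^(2j)·e^(−2αx²) dx = (2j−1)!!/(4α)^j · √(π/(2α)), odd powers integrate to 0; here √(π/(2α)) = 1.3650. Derivatives: φ′ = (ik − 2αx)·φ, φ″ = ((ik − 2αx)² − 2α)·φ; the odd-in-x pieces drop out.
State is unnormalized: ∫|φ|² dx = 1.3650, and ∫φ*·(−ħ²/2m · φ'') dx = 1.9976, so ⟨T⟩ = 1.9976 / 1.3650.
⟨T⟩ = 1.4634.

1.46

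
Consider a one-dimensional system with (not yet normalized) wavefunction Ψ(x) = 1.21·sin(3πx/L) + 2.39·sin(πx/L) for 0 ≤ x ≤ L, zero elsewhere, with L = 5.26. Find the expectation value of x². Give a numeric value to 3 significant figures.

8.92

⟨x²⟩ = ∫ x²·|Ψ|² dx / ∫|Ψ|² dx (integrals over the domain).
On 0 ≤ x ≤ L (j ≠ l): ∫sin²(jπx/L) dx = L/2, ∫sin(jπx/L)·sin(lπx/L) dx = 0; diagonal moments ∫x·sin²(jπx/L) dx = L²/4, ∫x²·sin²(jπx/L) dx = L³·(1/6 − 1/(4j²π²)); cross terms ∫x·sin(jπx/L)·sin(lπx/L) dx = 0 for j + l even and −4jlL²/(π²(j² − l²)²) for j + l odd, ∫x²·sin(jπx/L)·sin(lπx/L) dx = (−1)^(j+l)·4jlL³/(π²(j² − l²)²); higher powers the same way via product-to-sum and parts.
State is unnormalized: ∫|Ψ|² dx = 18.873, and ∫Ψ*·x²·Ψ dx = 168.39, so ⟨x²⟩ = 168.39 / 18.873.
⟨x²⟩ = 8.9223.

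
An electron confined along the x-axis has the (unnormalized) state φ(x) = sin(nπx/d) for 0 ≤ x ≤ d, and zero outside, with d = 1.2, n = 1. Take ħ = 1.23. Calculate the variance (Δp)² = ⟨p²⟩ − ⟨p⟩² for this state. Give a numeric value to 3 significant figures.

10.4

Compute ⟨p⟩ and ⟨p²⟩ separately; (Δp)² = ⟨p²⟩ − ⟨p⟩².
d/dx sin(nπx/d) = (nπ/d)·cos(nπx/d) and d²/dx² sin(nπx/d) = −(nπ/d)²·sin(nπx/d); on 0 ≤ x ≤ d, ∫sin²(nπx/d) dx = d/2 and ∫sin(nπx/d)·cos(nπx/d) dx = 0.
Normalization: ∫|φ|² dx = 0.60000.
⟨p⟩ = 0.0000 and ⟨p²⟩ = 10.369.
(Δp)² = 10.369 − (0.0000)² = 10.369.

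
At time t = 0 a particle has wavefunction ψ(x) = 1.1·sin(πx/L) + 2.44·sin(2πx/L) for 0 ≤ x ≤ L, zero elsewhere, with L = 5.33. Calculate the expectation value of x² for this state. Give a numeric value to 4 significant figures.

5.093

⟨x²⟩ = ∫ x²·|ψ|² dx / ∫|ψ|² dx (integrals over the domain).
On 0 ≤ x ≤ L (j ≠ l): ∫sin²(jπx/L) dx = L/2, ∫sin(jπx/L)·sin(lπx/L) dx = 0; diagonal moments ∫x·sin²(jπx/L) dx = L²/4, ∫x²·sin²(jπx/L) dx = L³·(1/6 − 1/(4j²π²)); cross terms ∫x·sin(jπx/L)·sin(lπx/L) dx = 0 for j + l even and −4jlL²/(π²(j² − l²)²) for j + l odd, ∫x²·sin(jπx/L)·sin(lπx/L) dx = (−1)^(j+l)·4jlL³/(π²(j² − l²)²); higher powers the same way via product-to-sum and parts.
State is unnormalized: ∫|ψ|² dx = 19.091, and ∫ψ*·x²·ψ dx = 97.230, so ⟨x²⟩ = 97.230 / 19.091.
⟨x²⟩ = 5.0930.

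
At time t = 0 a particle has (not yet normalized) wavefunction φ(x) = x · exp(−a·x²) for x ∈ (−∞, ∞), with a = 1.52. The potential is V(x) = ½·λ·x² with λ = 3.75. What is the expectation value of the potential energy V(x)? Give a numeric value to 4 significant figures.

0.9252

⟨V⟩ = ∫ V(x)·|φ|² dx / ∫|φ|² dx.
Expand each integrand as polynomial × e^(−2ax²) and use ∫x^(2j)·e^(−2ax²) dx = (2j−1)!!/(4a)^j · √(π/(2a)), odd powers → 0; here √(π/(2a)) = 1.0166.
State is unnormalized: ∫|φ|² dx = 0.16720, and ∫φ*·V(x)·φ dx = 0.15469, so ⟨V⟩ = 0.15469 / 0.16720.
⟨V⟩ = 0.92516.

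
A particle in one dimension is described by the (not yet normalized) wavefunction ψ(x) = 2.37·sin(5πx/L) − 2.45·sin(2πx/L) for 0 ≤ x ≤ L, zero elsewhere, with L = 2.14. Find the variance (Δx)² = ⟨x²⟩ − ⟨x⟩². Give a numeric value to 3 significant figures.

0.346

Compute ⟨x⟩ and ⟨x²⟩ separately, then (Δx)² = ⟨x²⟩ − ⟨x⟩².
On 0 ≤ x ≤ L (j ≠ l): ∫sin²(jπx/L) dx = L/2, ∫sin(jπx/L)·sin(lπx/L) dx = 0; diagonal moments ∫x·sin²(jπx/L) dx = L²/4, ∫x²·sin²(jπx/L) dx = L³·(1/6 − 1/(4j²π²)); cross terms ∫x·sin(jπx/L)·sin(lπx/L) dx = 0 for j + l even and −4jlL²/(π²(j² − l²)²) for j + l odd, ∫x²·sin(jπx/L)·sin(lπx/L) dx = (−1)^(j+l)·4jlL³/(π²(j² − l²)²); higher powers the same way via product-to-sum and parts.
Normalization: ∫|ψ|² dx = 12.433.
⟨x⟩ = 1.1093 and ⟨x²⟩ = 1.5762.
(Δx)² = 1.5762 − (1.1093)² = 0.34564.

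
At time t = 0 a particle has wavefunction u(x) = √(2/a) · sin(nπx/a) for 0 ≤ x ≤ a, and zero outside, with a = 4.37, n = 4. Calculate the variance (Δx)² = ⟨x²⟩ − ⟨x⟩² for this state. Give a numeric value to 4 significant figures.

Compute ⟨x⟩ and ⟨x²⟩ separately, then (Δx)² = ⟨x²⟩ − ⟨x⟩².
With sin²θ = (1 − cos2θ)/2 on 0 ≤ x ≤ a: ∫sin²(nπx/a) dx = a/2, ∫x·sin²(nπx/a) dx = a²/4, ∫x²·sin²(nπx/a) dx = a³·(1/6 − 1/(4n²π²)); higher powers xᵏ the same way, integrating xᵏ·cos(2nπx/a) by parts.
⟨x⟩ = 2.1850 and ⟨x²⟩ = 6.3052.
(Δx)² = 6.3052 − (2.1850)² = 1.5309.

1.531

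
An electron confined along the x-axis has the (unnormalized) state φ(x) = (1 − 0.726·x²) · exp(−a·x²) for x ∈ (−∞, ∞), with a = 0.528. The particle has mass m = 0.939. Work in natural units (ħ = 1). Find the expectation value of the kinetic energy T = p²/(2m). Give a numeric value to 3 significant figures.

1.06

T = −(ħ²/2m) d²/dx², so ⟨T⟩ = −(ħ²/2m) ∫ φ*·φ'' dx / ∫|φ|² dx; with m = 0.939.
Expand each integrand as polynomial × e^(−2ax²) and use ∫x^(2j)·e^(−2ax²) dx = (2j−1)!!/(4a)^j · √(π/(2a)), odd powers → 0; here √(π/(2a)) = 1.7248. Differentiate with the product rule, d/dx e^(−ax²) = −2ax·e^(−ax²).
State is unnormalized: ∫|φ|² dx = 1.1504, and ∫φ*·(−ħ²/2m · φ'') dx = 1.2194, so ⟨T⟩ = 1.2194 / 1.1504.
⟨T⟩ = 1.0600.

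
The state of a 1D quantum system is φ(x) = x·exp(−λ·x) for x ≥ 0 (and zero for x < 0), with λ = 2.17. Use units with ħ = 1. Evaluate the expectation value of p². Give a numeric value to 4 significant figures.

p² φ = −ħ² d²φ/dx²; ⟨p²⟩ = −ħ² ∫ φ*·φ'' dx / ∫|φ|² dx.
Differentiate x·exp(−λ·x) with the product rule; every integrand then reduces to terms xʲ·e^(−2λx) on [0, ∞), with ∫₀^∞ xʲ·e^(−2λx) dx = j!/(2λ)^(j+1).
State is unnormalized: ∫|φ|² dx = 0.024466, and ∫φ*·(−ħ² φ'') dx = 0.11521, so ⟨p²⟩ = 0.11521 / 0.024466.
⟨p²⟩ = 4.7089.

4.709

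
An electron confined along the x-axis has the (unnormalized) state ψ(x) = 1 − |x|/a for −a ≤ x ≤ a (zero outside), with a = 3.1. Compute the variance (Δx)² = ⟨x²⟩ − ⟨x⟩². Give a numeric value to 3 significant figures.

Compute ⟨x⟩ and ⟨x²⟩ separately, then (Δx)² = ⟨x²⟩ − ⟨x⟩².
ψ is even, so ∫ over [−a, a] = 2∫₀ᵃ with ψ = 1 − x/a there: ∫₀ᵃ (1 − x/a)² dx = a/3, ∫₀ᵃ x²(1 − x/a)² dx = a³/30, ∫₀ᵃ x⁴(1 − x/a)² dx = a⁵/105.
Normalization: ∫|ψ|² dx = 2.0667.
⟨x⟩ = 0.0000 and ⟨x²⟩ = 0.96100.
(Δx)² = 0.96100 − (0.0000)² = 0.96100.

0.961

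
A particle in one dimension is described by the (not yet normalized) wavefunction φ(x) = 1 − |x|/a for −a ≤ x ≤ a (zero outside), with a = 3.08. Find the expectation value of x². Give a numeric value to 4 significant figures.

0.9486

⟨x²⟩ = ∫ x²·|φ|² dx / ∫|φ|² dx (integrals over the domain).
φ is even, so ∫ over [−a, a] = 2∫₀ᵃ with φ = 1 − x/a there: ∫₀ᵃ (1 − x/a)² dx = a/3, ∫₀ᵃ x²(1 − x/a)² dx = a³/30, ∫₀ᵃ x⁴(1 − x/a)² dx = a⁵/105.
State is unnormalized: ∫|φ|² dx = 2.0533, and ∫φ*·x²·φ dx = 1.9479, so ⟨x²⟩ = 1.9479 / 2.0533.
⟨x²⟩ = 0.94864.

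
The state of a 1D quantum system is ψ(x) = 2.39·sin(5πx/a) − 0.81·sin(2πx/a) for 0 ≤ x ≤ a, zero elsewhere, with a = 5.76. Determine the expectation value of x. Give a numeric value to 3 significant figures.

⟨x⟩ = ∫ x·|ψ|² dx / ∫|ψ|² dx (integrals over the domain).
On 0 ≤ x ≤ a (j ≠ l): ∫sin²(jπx/a) dx = a/2, ∫sin(jπx/a)·sin(lπx/a) dx = 0; diagonal moments ∫x·sin²(jπx/a) dx = a²/4, ∫x²·sin²(jπx/a) dx = a³·(1/6 − 1/(4j²π²)); cross terms ∫x·sin(jπx/a)·sin(lπx/a) dx = 0 for j + l even and −4jla²/(π²(j² − l²)²) for j + l odd, ∫x²·sin(jπx/a)·sin(lπx/a) dx = (−1)^(j+l)·4jla³/(π²(j² − l²)²); higher powers the same way via product-to-sum and parts.
State is unnormalized: ∫|ψ|² dx = 18.340, and ∫ψ*·x·ψ dx = 54.001, so ⟨x⟩ = 54.001 / 18.340.
⟨x⟩ = 2.9444.

2.94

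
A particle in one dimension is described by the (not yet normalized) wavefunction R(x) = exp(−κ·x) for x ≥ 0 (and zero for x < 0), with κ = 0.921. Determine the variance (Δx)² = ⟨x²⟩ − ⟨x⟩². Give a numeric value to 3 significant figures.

0.295

Compute ⟨x⟩ and ⟨x²⟩ separately, then (Δx)² = ⟨x²⟩ − ⟨x⟩².
Every integrand reduces to terms xʲ·e^(−2κx) on [0, ∞); use ∫₀^∞ xʲ·e^(−2κx) dx = j!/(2κ)^(j+1).
Normalization: ∫|R|² dx = 0.54289.
⟨x⟩ = 0.54289 and ⟨x²⟩ = 0.58946.
(Δx)² = 0.58946 − (0.54289)² = 0.29473.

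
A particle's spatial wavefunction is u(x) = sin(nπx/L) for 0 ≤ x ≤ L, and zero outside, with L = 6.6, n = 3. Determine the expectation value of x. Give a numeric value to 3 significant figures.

⟨x⟩ = ∫ x·|u|² dx / ∫|u|² dx (integrals over the domain).
With sin²θ = (1 − cos2θ)/2 on 0 ≤ x ≤ L: ∫sin²(nπx/L) dx = L/2, ∫x·sin²(nπx/L) dx = L²/4, ∫x²·sin²(nπx/L) dx = L³·(1/6 − 1/(4n²π²)); higher powers xᵏ the same way, integrating xᵏ·cos(2nπx/L) by parts.
State is unnormalized: ∫|u|² dx = 3.3000, and ∫u*·x·u dx = 10.890, so ⟨x⟩ = 10.890 / 3.3000.
⟨x⟩ = 3.3000.

3.30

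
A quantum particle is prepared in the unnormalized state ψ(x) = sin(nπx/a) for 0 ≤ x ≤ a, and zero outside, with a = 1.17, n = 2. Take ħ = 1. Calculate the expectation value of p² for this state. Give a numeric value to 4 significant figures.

p² ψ = −ħ² d²ψ/dx²; ⟨p²⟩ = −ħ² ∫ ψ*·ψ'' dx / ∫|ψ|² dx.
d/dx sin(nπx/a) = (nπ/a)·cos(nπx/a) and d²/dx² sin(nπx/a) = −(nπ/a)²·sin(nπx/a); on 0 ≤ x ≤ a, ∫sin²(nπx/a) dx = a/2 and ∫sin(nπx/a)·cos(nπx/a) dx = 0.
State is unnormalized: ∫|ψ|² dx = 0.58500, and ∫ψ*·(−ħ² ψ'') dx = 16.871, so ⟨p²⟩ = 16.871 / 0.58500.
⟨p²⟩ = 28.840.

28.84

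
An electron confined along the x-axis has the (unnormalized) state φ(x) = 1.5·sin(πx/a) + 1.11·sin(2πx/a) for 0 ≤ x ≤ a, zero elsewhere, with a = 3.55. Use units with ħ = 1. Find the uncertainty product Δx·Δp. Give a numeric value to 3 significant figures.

0.578

Δx = √(⟨x²⟩−⟨x⟩²), Δp = √(⟨p²⟩−⟨p⟩²).
On 0 ≤ x ≤ a (j ≠ l): ∫sin²(jπx/a) dx = a/2, ∫sin(jπx/a)·sin(lπx/a) dx = 0; diagonal moments ∫x·sin²(jπx/a) dx = a²/4, ∫x²·sin²(jπx/a) dx = a³·(1/6 − 1/(4j²π²)); cross terms ∫x·sin(jπx/a)·sin(lπx/a) dx = 0 for j + l even and −4jla²/(π²(j² − l²)²) for j + l odd, ∫x²·sin(jπx/a)·sin(lπx/a) dx = (−1)^(j+l)·4jla³/(π²(j² − l²)²); higher powers the same way via product-to-sum and parts. d²/dx² sin(jπx/a) = −(jπ/a)²·sin(jπx/a); on 0 ≤ x ≤ a, ∫sin²(jπx/a) dx = a/2 and ∫sin(jπx/a)·sin(lπx/a) dx = 0 for j ≠ l, so only diagonal terms survive in ∫|φ|² and ∫φ·φ″; ∫φ·φ′ dx = [φ²/2] between the walls = 0.
Normalization: ∫|φ|² dx = 6.1807.
⟨x⟩ = 1.1635, ⟨x²⟩ = 1.5609 ⇒ Δx = 0.45523.
⟨p⟩ = 0.0000, ⟨p²⟩ = 1.6145 ⇒ Δp = 1.2706.
Δx·Δp = 0.57842.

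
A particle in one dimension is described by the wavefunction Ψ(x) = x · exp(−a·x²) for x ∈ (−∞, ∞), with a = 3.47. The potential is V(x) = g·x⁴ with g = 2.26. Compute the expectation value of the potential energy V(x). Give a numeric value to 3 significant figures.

0.176

⟨V⟩ = ∫ V(x)·|Ψ|² dx / ∫|Ψ|² dx.
Expand each integrand as polynomial × e^(−2ax²) and use ∫x^(2j)·e^(−2ax²) dx = (2j−1)!!/(4a)^j · √(π/(2a)), odd powers → 0; here √(π/(2a)) = 0.67281.
State is unnormalized: ∫|Ψ|² dx = 0.048474, and ∫Ψ*·V(x)·Ψ dx = 0.0085296, so ⟨V⟩ = 0.0085296 / 0.048474.
⟨V⟩ = 0.17596.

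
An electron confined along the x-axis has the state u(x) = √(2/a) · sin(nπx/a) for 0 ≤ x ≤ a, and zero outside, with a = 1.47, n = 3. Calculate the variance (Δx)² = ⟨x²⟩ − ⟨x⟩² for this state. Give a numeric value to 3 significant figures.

Compute ⟨x⟩ and ⟨x²⟩ separately, then (Δx)² = ⟨x²⟩ − ⟨x⟩².
With sin²θ = (1 − cos2θ)/2 on 0 ≤ x ≤ a: ∫sin²(nπx/a) dx = a/2, ∫x·sin²(nπx/a) dx = a²/4, ∫x²·sin²(nπx/a) dx = a³·(1/6 − 1/(4n²π²)); higher powers xᵏ the same way, integrating xᵏ·cos(2nπx/a) by parts.
⟨x⟩ = 0.73500 and ⟨x²⟩ = 0.70814.
(Δx)² = 0.70814 − (0.73500)² = 0.16791.

0.168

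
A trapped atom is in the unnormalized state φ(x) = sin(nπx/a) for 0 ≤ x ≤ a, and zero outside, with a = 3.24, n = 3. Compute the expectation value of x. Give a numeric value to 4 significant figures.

⟨x⟩ = ∫ x·|φ|² dx / ∫|φ|² dx (integrals over the domain).
With sin²θ = (1 − cos2θ)/2 on 0 ≤ x ≤ a: ∫sin²(nπx/a) dx = a/2, ∫x·sin²(nπx/a) dx = a²/4, ∫x²·sin²(nπx/a) dx = a³·(1/6 − 1/(4n²π²)); higher powers xᵏ the same way, integrating xᵏ·cos(2nπx/a) by parts.
State is unnormalized: ∫|φ|² dx = 1.6200, and ∫φ*·x·φ dx = 2.6244, so ⟨x⟩ = 2.6244 / 1.6200.
⟨x⟩ = 1.6200.

1.620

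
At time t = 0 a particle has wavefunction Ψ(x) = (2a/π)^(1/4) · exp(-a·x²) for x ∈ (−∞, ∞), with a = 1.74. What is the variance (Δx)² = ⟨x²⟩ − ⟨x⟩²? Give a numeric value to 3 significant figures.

Compute ⟨x⟩ and ⟨x²⟩ separately, then (Δx)² = ⟨x²⟩ − ⟨x⟩².
Gaussian moments: ∫x^(2j)·e^(−2ax²) dx = (2j−1)!!/(4a)^j · √(π/(2a)), odd powers integrate to 0; here √(π/(2a)) = 0.95013.
⟨x⟩ = 0.0000 and ⟨x²⟩ = 0.14368.
(Δx)² = 0.14368 − (0.0000)² = 0.14368.

0.144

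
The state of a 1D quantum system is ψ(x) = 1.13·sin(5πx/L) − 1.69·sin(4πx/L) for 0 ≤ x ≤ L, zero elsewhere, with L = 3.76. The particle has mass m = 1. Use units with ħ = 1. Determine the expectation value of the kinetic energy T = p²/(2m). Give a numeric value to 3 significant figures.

6.56

T = −(ħ²/2m) d²/dx², so ⟨T⟩ = −(ħ²/2m) ∫ ψ*·ψ'' dx / ∫|ψ|² dx; with m = 1.
d²/dx² sin(jπx/L) = −(jπ/L)²·sin(jπx/L); on 0 ≤ x ≤ L, ∫sin²(jπx/L) dx = L/2 and ∫sin(jπx/L)·sin(lπx/L) dx = 0 for j ≠ l, so only diagonal terms survive in ∫|ψ|² and ∫ψ·ψ″; ∫ψ·ψ′ dx = [ψ²/2] between the walls = 0.
State is unnormalized: ∫|ψ|² dx = 7.7700, and ∫ψ*·(−ħ²/2m · ψ'') dx = 50.936, so ⟨T⟩ = 50.936 / 7.7700.
⟨T⟩ = 6.5555.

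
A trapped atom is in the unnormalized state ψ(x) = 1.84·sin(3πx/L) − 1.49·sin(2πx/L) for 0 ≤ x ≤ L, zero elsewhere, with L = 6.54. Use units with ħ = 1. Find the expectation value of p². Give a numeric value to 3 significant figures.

p² ψ = −ħ² d²ψ/dx²; ⟨p²⟩ = −ħ² ∫ ψ*·ψ'' dx / ∫|ψ|² dx.
d²/dx² sin(jπx/L) = −(jπ/L)²·sin(jπx/L); on 0 ≤ x ≤ L, ∫sin²(jπx/L) dx = L/2 and ∫sin(jπx/L)·sin(lπx/L) dx = 0 for j ≠ l, so only diagonal terms survive in ∫|ψ|² and ∫ψ·ψ″; ∫ψ·ψ′ dx = [ψ²/2] between the walls = 0.
State is unnormalized: ∫|ψ|² dx = 18.331, and ∫ψ*·(−ħ² ψ'') dx = 29.692, so ⟨p²⟩ = 29.692 / 18.331.
⟨p²⟩ = 1.6198.

1.62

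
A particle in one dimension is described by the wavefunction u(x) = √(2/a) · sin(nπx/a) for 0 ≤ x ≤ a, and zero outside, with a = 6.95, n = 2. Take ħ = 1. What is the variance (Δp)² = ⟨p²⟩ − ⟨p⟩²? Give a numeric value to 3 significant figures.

Compute ⟨p⟩ and ⟨p²⟩ separately; (Δp)² = ⟨p²⟩ − ⟨p⟩².
d/dx sin(nπx/a) = (nπ/a)·cos(nπx/a) and d²/dx² sin(nπx/a) = −(nπ/a)²·sin(nπx/a); on 0 ≤ x ≤ a, ∫sin²(nπx/a) dx = a/2 and ∫sin(nπx/a)·cos(nπx/a) dx = 0.
⟨p⟩ = 0.0000 and ⟨p²⟩ = 0.81732.
(Δp)² = 0.81732 − (0.0000)² = 0.81732.

0.817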